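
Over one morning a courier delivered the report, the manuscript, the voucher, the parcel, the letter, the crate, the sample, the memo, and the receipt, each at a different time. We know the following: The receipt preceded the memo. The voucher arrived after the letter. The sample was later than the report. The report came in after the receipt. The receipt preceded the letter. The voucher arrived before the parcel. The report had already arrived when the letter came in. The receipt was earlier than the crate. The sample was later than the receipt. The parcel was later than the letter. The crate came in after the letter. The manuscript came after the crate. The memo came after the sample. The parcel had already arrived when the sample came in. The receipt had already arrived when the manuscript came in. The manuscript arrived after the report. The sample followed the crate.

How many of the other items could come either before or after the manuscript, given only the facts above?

4

Forced before the manuscript: the crate, the letter, the receipt, and the report.
That leaves the memo, the parcel, the sample, and the voucher with no forced order relative to the manuscript — 4.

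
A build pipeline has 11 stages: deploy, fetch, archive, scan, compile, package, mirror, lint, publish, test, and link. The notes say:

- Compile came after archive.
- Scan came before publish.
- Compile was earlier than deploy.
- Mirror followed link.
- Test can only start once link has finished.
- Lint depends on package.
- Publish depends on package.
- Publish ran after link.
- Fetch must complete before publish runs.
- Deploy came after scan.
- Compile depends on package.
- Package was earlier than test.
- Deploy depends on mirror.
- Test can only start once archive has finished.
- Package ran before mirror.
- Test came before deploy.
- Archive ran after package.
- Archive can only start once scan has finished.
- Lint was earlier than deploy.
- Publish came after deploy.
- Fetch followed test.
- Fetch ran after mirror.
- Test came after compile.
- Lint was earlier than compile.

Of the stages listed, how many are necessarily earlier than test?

6

Directly stated before test: archive, compile, link, and package.
Lint reaches test via lint → compile → test.
Scan reaches test via scan → archive → test.
That's archive, compile, link, lint, package, and scan — 6 in all.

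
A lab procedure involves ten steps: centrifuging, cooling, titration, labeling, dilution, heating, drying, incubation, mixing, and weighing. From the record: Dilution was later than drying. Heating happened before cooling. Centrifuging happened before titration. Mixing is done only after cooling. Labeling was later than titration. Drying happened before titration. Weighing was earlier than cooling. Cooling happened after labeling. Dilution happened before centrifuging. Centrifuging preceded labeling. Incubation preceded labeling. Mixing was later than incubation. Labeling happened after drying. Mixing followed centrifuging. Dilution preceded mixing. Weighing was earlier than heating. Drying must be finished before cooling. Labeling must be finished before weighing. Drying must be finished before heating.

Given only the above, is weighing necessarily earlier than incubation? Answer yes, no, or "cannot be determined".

Tracing the constraints gives incubation → labeling → weighing, so incubation must come before weighing.
That means weighing cannot be before incubation.

no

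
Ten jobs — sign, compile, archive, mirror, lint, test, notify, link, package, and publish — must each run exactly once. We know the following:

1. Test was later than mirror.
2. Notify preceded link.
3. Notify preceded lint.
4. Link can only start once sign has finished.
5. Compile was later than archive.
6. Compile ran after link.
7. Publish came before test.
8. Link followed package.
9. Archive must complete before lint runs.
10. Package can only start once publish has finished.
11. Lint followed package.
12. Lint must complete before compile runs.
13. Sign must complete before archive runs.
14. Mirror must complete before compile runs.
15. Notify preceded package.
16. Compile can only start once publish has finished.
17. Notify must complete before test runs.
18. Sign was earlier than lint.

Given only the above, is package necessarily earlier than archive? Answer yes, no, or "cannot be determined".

No chain of stated constraints runs from package to archive, and none runs from archive to package either.
So the relative order of package and archive is not fixed by the given facts.

cannot be determined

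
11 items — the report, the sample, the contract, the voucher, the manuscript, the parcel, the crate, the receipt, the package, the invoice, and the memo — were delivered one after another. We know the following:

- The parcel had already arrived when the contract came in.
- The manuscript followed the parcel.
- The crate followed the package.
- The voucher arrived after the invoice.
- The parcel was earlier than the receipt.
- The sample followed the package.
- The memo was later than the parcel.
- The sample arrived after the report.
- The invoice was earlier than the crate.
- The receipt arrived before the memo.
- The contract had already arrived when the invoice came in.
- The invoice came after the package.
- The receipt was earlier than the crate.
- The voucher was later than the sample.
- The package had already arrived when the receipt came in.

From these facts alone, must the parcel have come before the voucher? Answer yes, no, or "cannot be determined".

yes

Chain the constraints: the parcel → the contract → the invoice → the voucher. Each link is directly stated, so the parcel comes before the voucher.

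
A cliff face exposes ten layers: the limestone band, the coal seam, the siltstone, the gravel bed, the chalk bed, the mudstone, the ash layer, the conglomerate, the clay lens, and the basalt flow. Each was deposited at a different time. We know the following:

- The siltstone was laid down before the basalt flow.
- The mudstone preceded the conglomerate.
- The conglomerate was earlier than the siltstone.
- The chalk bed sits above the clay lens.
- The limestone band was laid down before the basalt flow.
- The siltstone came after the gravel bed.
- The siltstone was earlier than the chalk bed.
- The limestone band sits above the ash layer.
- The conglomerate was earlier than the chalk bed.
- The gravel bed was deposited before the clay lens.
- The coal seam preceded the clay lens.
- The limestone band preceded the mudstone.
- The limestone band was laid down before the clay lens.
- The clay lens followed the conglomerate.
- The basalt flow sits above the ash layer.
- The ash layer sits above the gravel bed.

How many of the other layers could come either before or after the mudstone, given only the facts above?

Forced before the mudstone: the ash layer, the gravel bed, and the limestone band; forced after the mudstone: the basalt flow, the chalk bed, the clay lens, the conglomerate, and the siltstone.
That leaves the coal seam with no forced order relative to the mudstone — 1.

1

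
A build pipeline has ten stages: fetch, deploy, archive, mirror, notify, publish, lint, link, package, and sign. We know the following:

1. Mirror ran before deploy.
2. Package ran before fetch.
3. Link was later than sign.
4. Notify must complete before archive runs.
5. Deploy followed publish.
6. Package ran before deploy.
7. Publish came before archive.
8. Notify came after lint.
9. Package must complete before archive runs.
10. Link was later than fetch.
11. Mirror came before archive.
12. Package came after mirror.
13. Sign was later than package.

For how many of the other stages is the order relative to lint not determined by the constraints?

Forced after lint: archive and notify.
That leaves deploy, fetch, link, mirror, package, publish, and sign with no forced order relative to lint — 7.

7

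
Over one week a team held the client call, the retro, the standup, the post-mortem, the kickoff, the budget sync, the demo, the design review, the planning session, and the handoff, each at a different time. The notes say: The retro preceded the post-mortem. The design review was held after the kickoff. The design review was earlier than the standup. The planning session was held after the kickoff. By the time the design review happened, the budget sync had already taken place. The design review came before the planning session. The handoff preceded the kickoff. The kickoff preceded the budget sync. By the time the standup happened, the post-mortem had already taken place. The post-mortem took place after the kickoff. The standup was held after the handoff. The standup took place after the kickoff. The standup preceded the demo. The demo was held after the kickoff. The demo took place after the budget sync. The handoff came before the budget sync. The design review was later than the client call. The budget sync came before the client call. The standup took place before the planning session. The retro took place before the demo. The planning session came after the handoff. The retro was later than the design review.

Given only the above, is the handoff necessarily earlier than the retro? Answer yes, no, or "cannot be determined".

Chain the constraints: the handoff → the kickoff → the design review → the retro. Each link is directly stated, so the handoff comes before the retro.

yes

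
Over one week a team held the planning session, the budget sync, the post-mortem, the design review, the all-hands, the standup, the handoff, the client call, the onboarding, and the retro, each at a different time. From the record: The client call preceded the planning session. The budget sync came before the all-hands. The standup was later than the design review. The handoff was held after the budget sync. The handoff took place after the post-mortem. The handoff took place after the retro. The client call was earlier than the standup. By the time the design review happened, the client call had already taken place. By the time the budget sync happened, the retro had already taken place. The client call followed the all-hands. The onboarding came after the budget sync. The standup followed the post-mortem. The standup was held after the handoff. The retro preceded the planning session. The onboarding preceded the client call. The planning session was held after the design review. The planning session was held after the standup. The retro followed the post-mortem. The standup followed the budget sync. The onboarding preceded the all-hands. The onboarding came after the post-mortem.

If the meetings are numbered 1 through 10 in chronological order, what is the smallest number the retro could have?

The post-mortem must come before the retro — 1 forced predecessor.
Nothing else is forced ahead of the retro, so its earliest slot is position 1 + 1 = 2.

2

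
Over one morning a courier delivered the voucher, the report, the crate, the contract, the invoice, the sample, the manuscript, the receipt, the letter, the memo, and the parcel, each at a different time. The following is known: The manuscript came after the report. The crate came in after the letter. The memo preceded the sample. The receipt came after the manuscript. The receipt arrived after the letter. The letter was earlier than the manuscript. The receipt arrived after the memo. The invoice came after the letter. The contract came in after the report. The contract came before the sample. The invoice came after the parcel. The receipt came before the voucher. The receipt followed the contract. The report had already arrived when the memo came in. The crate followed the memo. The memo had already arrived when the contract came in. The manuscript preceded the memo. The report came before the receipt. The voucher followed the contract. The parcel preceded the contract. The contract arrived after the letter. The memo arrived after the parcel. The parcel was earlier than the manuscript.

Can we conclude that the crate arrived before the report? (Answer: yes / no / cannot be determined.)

Tracing the constraints gives the report → the memo → the crate, so the report must come before the crate.
That means the crate cannot be before the report.

no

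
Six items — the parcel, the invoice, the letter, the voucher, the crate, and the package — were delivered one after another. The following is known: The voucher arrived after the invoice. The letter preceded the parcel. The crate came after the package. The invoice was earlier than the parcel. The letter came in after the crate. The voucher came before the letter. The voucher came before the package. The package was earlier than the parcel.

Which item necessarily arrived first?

The invoice has a chain of constraints placing it before every other item, so the invoice must be first.

the invoice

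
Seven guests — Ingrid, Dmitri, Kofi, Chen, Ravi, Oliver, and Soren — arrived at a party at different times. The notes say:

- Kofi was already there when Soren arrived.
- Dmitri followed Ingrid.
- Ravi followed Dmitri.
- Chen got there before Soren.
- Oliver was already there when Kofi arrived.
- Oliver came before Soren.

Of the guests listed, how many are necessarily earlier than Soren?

3

Directly stated before Soren: Chen, Kofi, and Oliver.
That's Chen, Kofi, and Oliver — 3 in all.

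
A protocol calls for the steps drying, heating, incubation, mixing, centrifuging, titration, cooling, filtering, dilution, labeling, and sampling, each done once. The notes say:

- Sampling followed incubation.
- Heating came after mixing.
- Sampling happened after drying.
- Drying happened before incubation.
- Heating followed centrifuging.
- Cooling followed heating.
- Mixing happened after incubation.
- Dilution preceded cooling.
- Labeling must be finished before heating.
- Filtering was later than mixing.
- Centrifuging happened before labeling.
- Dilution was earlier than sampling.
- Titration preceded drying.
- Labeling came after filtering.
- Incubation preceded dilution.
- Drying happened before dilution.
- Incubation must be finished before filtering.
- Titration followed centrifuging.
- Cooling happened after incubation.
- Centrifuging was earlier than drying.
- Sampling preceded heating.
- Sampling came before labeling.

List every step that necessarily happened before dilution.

centrifuging, drying, incubation, titration

Directly stated before dilution: drying and incubation.
Centrifuging reaches dilution via centrifuging → drying → dilution.
Titration reaches dilution via titration → drying → dilution.
No chain forces heating (or any of the others) ahead of dilution.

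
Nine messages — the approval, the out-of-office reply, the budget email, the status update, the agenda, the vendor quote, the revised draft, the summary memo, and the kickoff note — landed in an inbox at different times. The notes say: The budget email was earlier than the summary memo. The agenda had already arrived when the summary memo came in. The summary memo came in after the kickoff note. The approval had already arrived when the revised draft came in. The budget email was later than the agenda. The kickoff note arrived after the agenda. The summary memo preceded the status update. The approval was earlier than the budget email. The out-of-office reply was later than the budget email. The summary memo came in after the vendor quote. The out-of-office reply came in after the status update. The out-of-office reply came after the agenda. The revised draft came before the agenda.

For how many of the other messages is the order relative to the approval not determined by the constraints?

Forced after the approval: the agenda, the budget email, the kickoff note, the out-of-office reply, the revised draft, the status update, and the summary memo.
That leaves the vendor quote with no forced order relative to the approval — 1.

1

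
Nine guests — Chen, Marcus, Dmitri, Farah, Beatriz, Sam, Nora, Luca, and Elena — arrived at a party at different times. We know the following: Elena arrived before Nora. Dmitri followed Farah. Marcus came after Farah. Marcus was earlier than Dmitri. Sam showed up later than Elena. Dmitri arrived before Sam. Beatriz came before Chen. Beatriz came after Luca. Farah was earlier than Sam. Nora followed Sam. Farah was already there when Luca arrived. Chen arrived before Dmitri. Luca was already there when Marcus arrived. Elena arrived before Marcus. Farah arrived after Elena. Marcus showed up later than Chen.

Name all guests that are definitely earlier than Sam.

Directly stated before Sam: Dmitri, Elena, and Farah.
Beatriz reaches Sam via Beatriz → Chen → Dmitri → Sam.
Chen reaches Sam via Chen → Dmitri → Sam.
Luca reaches Sam via Luca → Marcus → Dmitri → Sam.
Likewise Marcus reaches Sam by chaining the stated constraints.
No chain forces Nora ahead of Sam.

Beatriz, Chen, Dmitri, Elena, Farah, Luca, Marcus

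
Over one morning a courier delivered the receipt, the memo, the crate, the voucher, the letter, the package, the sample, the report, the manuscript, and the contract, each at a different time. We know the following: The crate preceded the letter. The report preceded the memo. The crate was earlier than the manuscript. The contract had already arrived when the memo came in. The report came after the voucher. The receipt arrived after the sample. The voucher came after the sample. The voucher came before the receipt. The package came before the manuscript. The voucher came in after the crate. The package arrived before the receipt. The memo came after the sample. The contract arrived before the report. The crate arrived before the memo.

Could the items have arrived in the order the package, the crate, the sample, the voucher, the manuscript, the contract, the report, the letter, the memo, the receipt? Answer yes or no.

yes

Check each stated constraint against the proposed order — e.g. the sample is ahead of the receipt; the package is ahead of the receipt. Every pair is in the required order; nothing is violated.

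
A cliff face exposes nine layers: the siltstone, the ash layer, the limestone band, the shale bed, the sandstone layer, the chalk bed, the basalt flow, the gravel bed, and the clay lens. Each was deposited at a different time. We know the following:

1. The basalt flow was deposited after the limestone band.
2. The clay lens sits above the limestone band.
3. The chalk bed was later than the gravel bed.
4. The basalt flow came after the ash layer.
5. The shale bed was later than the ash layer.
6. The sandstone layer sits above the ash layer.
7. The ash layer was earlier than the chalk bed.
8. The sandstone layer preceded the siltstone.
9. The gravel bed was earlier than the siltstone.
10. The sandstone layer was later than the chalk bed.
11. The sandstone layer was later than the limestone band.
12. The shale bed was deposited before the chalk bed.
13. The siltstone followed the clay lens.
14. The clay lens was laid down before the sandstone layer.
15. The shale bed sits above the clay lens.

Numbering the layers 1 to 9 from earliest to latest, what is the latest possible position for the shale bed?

6

The shale bed must come before the chalk bed, the sandstone layer, and the siltstone — 3 layers forced after it.
Everything else can be placed before the shale bed in some valid order, so the shale bed can sit as late as position 9 − 3 = 6.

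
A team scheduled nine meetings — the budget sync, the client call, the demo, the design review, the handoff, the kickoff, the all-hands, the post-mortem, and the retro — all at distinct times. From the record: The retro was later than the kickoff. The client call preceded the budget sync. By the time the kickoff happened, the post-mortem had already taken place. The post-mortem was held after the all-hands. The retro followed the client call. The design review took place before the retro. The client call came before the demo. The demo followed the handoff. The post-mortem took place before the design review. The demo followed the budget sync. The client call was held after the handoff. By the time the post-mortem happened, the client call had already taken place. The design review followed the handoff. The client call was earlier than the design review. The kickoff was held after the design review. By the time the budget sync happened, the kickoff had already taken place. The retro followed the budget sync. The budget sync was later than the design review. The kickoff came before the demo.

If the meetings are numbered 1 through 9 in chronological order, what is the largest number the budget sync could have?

7

The budget sync must come before the demo and the retro — 2 meetings forced after it.
Everything else can be placed before the budget sync in some valid order, so the budget sync can sit as late as position 9 − 2 = 7.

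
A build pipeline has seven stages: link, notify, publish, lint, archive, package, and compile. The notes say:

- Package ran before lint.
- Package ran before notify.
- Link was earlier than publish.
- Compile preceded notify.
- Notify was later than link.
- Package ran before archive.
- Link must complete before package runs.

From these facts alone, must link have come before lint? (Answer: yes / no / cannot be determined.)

yes

Chain the constraints: link → package → lint. Each link is directly stated, so link comes before lint.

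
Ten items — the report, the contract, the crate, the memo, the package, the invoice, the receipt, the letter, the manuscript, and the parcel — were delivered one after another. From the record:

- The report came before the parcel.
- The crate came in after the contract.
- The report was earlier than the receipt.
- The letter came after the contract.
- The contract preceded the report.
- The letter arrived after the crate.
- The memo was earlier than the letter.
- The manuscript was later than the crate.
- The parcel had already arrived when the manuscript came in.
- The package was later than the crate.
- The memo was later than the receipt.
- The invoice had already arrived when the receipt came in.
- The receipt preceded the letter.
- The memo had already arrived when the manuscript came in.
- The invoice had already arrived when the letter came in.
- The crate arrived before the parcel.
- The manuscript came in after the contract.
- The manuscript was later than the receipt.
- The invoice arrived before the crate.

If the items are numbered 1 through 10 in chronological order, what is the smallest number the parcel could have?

The contract, the crate, the invoice, and the report must all come before the parcel — 4 forced predecessors.
Nothing else is forced ahead of the parcel, so its earliest slot is position 4 + 1 = 5.

5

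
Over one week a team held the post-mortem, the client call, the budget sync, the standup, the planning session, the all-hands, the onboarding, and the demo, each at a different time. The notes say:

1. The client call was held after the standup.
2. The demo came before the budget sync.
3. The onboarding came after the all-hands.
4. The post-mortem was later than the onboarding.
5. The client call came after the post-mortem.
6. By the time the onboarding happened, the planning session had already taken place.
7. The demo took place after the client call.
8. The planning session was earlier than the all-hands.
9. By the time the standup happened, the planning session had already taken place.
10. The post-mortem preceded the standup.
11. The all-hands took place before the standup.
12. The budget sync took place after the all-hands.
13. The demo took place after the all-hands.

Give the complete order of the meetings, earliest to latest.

The constraints fix every adjacent pair, so only one ordering works:
the planning session → the all-hands → the onboarding → the post-mortem → the standup → the client call → the demo → the budget sync.

the planning session, the all-hands, the onboarding, the post-mortem, the standup, the client call, the demo, the budget sync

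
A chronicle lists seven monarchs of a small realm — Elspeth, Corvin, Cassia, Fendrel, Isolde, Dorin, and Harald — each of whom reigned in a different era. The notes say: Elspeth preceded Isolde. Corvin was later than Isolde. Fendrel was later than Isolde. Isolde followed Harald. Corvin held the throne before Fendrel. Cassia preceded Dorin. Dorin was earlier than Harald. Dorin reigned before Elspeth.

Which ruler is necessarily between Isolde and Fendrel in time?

Tracing the constraints gives Isolde → Corvin → Fendrel, so Corvin sits after Isolde and before Fendrel.
No other ruler is forced both after Isolde and before Fendrel.

Corvin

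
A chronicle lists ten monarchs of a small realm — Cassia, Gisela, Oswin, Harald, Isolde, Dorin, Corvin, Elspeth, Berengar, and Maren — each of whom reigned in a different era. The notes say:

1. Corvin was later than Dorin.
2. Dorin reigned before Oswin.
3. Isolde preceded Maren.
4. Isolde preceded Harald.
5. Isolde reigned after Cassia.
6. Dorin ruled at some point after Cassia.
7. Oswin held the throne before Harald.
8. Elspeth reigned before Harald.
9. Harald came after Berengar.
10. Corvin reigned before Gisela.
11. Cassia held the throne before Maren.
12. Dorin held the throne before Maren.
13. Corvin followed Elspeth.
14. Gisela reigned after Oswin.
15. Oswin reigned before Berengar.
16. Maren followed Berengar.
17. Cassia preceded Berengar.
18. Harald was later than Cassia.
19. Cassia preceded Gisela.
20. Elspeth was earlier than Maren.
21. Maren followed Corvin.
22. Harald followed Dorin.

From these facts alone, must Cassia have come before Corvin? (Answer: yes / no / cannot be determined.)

Chain the constraints: Cassia → Dorin → Corvin. Each link is directly stated, so Cassia comes before Corvin.

yes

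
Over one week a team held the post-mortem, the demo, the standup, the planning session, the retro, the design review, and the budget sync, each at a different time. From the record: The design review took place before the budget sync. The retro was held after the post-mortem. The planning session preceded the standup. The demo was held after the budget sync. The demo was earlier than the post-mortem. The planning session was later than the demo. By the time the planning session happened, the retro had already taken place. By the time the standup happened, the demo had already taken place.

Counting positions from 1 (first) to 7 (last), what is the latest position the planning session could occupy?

The planning session must come before the standup — 1 meeting forced after it.
Everything else can be placed before the planning session in some valid order, so the planning session can sit as late as position 7 − 1 = 6.

6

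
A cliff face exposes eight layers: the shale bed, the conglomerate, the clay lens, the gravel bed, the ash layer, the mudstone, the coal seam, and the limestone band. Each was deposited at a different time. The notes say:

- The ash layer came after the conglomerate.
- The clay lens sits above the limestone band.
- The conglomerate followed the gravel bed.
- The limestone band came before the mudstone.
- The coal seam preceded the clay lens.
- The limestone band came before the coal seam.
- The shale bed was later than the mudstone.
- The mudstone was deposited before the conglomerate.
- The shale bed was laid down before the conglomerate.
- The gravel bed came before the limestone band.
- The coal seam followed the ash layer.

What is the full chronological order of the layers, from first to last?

the gravel bed, the limestone band, the mudstone, the shale bed, the conglomerate, the ash layer, the coal seam, the clay lens

The constraints fix every adjacent pair, so only one ordering works:
the gravel bed → the limestone band → the mudstone → the shale bed → the conglomerate → the ash layer → the coal seam → the clay lens.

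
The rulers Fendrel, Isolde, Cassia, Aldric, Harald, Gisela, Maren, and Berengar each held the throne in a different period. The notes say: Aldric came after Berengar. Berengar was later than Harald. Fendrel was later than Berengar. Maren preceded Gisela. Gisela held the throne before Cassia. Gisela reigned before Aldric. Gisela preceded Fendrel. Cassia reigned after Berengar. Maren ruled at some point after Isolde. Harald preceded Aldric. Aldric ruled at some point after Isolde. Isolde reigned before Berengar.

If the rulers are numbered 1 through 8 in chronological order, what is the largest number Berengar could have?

Berengar must come before Aldric, Cassia, and Fendrel — 3 rulers forced after them.
Everything else can be placed before Berengar in some valid order, so Berengar can sit as late as position 8 − 3 = 5.

5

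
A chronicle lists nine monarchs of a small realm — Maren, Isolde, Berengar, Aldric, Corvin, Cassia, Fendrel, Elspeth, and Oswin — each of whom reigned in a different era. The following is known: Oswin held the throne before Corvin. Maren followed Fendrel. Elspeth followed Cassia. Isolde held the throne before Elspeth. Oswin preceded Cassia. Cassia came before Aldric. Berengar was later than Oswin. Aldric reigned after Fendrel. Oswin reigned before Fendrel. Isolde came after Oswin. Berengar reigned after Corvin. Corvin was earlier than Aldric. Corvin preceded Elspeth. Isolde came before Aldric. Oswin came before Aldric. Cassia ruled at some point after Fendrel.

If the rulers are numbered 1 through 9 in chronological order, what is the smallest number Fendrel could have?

2

Oswin must come before Fendrel — 1 forced predecessor.
Nothing else is forced ahead of Fendrel, so their earliest slot is position 1 + 1 = 2.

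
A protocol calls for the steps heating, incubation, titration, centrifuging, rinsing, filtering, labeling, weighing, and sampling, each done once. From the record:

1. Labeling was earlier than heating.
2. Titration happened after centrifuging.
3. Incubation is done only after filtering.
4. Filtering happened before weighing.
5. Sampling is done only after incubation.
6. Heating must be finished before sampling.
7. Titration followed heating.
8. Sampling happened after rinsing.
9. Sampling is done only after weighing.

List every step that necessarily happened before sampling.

filtering, heating, incubation, labeling, rinsing, weighing

Directly stated before sampling: heating, incubation, rinsing, and weighing.
Filtering reaches sampling via filtering → weighing → sampling.
Labeling reaches sampling via labeling → heating → sampling.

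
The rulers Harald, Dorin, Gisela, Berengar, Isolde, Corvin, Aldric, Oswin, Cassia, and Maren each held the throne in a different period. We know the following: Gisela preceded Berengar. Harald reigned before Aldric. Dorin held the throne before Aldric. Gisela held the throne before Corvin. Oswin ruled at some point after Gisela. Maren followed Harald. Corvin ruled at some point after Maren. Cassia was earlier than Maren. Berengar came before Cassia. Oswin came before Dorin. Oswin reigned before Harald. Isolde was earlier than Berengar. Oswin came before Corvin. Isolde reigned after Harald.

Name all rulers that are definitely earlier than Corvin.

Directly stated before Corvin: Gisela, Maren, and Oswin.
Berengar reaches Corvin via Berengar → Cassia → Maren → Corvin.
Cassia reaches Corvin via Cassia → Maren → Corvin.
Harald reaches Corvin via Harald → Maren → Corvin.
Likewise Isolde reaches Corvin by chaining the stated constraints.

Berengar, Cassia, Gisela, Harald, Isolde, Maren, Oswin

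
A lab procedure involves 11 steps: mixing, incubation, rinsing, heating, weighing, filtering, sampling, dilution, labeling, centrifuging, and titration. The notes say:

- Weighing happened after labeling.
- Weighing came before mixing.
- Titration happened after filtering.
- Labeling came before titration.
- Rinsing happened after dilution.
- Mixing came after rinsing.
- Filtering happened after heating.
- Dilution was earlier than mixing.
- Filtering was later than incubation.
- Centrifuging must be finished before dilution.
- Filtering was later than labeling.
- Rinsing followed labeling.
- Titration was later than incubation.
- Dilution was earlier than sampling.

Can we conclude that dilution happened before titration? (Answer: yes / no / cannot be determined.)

No chain of stated constraints runs from dilution to titration, and none runs from titration to dilution either.
So the relative order of dilution and titration is not fixed by the given facts.

cannot be determined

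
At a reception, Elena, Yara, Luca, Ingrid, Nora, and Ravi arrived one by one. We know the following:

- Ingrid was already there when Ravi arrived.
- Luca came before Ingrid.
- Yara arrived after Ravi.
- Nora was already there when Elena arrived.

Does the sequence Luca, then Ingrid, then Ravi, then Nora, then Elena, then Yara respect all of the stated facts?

Check each stated constraint against the proposed order — e.g. Luca is ahead of Ingrid; Ravi is ahead of Yara. Every pair is in the required order; nothing is violated.

yes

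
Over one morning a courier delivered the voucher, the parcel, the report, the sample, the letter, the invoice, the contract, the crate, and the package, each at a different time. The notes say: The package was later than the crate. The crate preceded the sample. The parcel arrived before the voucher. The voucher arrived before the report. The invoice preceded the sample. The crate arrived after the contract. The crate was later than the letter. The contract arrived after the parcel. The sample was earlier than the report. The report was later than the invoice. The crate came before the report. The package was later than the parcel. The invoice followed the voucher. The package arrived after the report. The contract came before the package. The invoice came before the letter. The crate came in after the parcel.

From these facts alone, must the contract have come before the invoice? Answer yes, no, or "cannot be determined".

No chain of stated constraints runs from the contract to the invoice, and none runs from the invoice to the contract either.
So the relative order of the contract and the invoice is not fixed by the given facts.

cannot be determined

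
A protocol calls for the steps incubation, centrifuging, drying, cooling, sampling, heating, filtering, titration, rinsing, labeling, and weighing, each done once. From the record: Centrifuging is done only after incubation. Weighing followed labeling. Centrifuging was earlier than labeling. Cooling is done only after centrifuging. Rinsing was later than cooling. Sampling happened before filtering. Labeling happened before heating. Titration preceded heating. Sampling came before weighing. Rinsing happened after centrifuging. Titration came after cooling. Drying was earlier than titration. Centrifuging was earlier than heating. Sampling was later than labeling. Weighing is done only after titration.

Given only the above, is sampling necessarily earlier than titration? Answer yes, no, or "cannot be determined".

cannot be determined

No chain of stated constraints runs from sampling to titration, and none runs from titration to sampling either.
So the relative order of sampling and titration is not fixed by the given facts.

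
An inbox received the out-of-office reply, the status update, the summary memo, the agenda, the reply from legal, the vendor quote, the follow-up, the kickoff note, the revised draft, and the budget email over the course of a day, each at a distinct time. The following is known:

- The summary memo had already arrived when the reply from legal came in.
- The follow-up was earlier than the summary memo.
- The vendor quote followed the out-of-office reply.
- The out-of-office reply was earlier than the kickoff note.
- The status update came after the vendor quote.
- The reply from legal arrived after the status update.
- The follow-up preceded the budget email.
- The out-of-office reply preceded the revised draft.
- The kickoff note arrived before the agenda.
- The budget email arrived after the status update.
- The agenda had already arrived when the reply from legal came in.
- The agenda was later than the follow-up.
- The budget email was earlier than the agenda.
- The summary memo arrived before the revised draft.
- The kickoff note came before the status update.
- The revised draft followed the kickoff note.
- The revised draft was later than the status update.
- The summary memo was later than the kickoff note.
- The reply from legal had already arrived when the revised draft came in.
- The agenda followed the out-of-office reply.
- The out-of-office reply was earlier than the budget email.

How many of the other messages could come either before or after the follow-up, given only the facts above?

4

Forced after the follow-up: the agenda, the budget email, the reply from legal, the revised draft, and the summary memo.
That leaves the kickoff note, the out-of-office reply, the status update, and the vendor quote with no forced order relative to the follow-up — 4.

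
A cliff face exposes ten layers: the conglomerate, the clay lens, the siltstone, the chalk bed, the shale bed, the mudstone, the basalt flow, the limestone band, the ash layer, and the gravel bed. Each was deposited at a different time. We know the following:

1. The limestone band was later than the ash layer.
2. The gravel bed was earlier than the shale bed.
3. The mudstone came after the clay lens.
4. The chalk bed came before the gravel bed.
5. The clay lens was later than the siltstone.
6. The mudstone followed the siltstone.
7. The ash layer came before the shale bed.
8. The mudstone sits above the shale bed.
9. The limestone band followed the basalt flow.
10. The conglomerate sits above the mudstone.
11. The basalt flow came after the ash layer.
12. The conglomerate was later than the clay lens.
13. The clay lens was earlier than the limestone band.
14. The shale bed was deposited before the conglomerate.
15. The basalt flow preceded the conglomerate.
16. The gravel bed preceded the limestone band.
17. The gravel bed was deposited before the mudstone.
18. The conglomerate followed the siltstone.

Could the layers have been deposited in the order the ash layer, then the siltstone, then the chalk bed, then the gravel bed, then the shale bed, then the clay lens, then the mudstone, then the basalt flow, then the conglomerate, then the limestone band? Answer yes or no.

yes

Check each stated constraint against the proposed order — e.g. the ash layer is ahead of the basalt flow; the ash layer is ahead of the limestone band. Every pair is in the required order; nothing is violated.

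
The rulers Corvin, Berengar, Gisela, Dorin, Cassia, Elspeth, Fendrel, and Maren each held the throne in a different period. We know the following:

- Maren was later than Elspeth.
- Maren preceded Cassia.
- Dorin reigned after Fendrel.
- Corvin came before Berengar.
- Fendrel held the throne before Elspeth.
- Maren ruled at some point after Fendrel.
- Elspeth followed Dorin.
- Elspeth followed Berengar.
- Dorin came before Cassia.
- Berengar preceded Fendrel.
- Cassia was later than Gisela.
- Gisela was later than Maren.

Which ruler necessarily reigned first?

Corvin

Corvin has a chain of constraints placing them before every other ruler, so Corvin must be first.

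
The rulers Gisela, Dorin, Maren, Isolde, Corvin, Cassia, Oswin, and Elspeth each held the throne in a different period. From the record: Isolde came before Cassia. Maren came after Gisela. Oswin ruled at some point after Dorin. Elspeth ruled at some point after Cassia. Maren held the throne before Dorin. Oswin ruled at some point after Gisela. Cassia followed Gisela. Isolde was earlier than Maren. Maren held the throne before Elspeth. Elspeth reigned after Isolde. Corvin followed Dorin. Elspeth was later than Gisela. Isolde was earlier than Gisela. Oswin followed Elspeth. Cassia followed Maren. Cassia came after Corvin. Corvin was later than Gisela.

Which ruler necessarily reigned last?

Oswin

Every other ruler has a chain of constraints placing them before Oswin, so Oswin is last.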